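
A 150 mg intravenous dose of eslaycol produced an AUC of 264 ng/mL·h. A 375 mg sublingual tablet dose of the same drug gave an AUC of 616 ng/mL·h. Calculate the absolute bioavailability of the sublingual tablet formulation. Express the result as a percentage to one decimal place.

F = 93.3%

F = (AUC_ev / D_ev) / (AUC_iv / D_iv)
  = (616/375) / (264/150)
  = 1.64267 / 1.76 = 0.9333
  = 93.33%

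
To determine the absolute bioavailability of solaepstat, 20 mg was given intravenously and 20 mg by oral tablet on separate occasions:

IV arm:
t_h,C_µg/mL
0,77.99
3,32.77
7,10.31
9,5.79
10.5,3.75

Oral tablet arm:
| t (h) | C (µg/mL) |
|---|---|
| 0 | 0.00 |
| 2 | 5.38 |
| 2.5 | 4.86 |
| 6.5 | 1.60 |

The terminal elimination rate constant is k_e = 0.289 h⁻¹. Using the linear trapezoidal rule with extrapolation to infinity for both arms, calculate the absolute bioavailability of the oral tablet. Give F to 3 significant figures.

F = 0.0915

Trapezoidal AUC_0→10.5 (IV):
  [0→3]: (77.99+32.77)/2 × 3 = 166.14
  [3→7]: (32.77+10.31)/2 × 4 = 86.16
  [7→9]: (10.31+5.79)/2 × 2 = 16.1
  [9→10.5]: (5.79+3.75)/2 × 1.5 = 7.155
  Sum = 275.555 µg/mL·h
IV tail: 3.75/0.289 = 12.976; AUC_iv,0→∞ = 275.555 + 12.976 = 288.531 µg/mL·h
Trapezoidal AUC_0→6.5 (oral tablet):
  [0→2]: (0.00+5.38)/2 × 2 = 5.38
  [2→2.5]: (5.38+4.86)/2 × 0.5 = 2.56
  [2.5→6.5]: (4.86+1.60)/2 × 4 = 12.92
  Sum = 20.86 µg/mL·h
oral tablet tail: 1.60/0.289 = 5.536; AUC_ev,0→∞ = 20.86 + 5.536 = 26.396 µg/mL·h
F = (AUC_ev/D_ev)/(AUC_iv/D_iv) = (26.396/20)/(288.531/20) = 1.3198/14.42655 = 0.0915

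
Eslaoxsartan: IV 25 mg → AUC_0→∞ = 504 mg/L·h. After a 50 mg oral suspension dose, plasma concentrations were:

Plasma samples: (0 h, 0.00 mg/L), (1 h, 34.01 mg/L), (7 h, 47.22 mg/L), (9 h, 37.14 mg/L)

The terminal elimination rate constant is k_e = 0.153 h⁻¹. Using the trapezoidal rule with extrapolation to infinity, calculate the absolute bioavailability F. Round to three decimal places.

Trapezoidal AUC_0→9 (oral suspension):
  [0→1]: (0.00+34.01)/2 × 1 = 17.005
  [1→7]: (34.01+47.22)/2 × 6 = 243.69
  [7→9]: (47.22+37.14)/2 × 2 = 84.36
  Sum = 345.055 mg/L·h
Tail: C_last/k_e = 37.14/0.153 = 242.745
AUC_0→∞ (oral suspension) = 345.055 + 242.745 = 587.8 mg/L·h
F = (AUC_ev/D_ev)/(AUC_iv/D_iv) = (587.8/50)/(504/25) = 11.756/20.16 = 0.5831

F = 0.583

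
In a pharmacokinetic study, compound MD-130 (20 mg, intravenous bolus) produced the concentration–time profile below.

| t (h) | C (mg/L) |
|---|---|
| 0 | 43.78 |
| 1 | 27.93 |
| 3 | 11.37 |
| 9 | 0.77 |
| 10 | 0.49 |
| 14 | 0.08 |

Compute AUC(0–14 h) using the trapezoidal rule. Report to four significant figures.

AUC = 113.3 mg/L·h

Trapezoidal AUC_0→14:
  [0→1]: (43.78+27.93)/2 × 1 = 35.855
  [1→3]: (27.93+11.37)/2 × 2 = 39.3
  [3→9]: (11.37+0.77)/2 × 6 = 36.42
  [9→10]: (0.77+0.49)/2 × 1 = 0.63
  [10→14]: (0.49+0.08)/2 × 4 = 1.14
  Sum = 113.345 mg/L·h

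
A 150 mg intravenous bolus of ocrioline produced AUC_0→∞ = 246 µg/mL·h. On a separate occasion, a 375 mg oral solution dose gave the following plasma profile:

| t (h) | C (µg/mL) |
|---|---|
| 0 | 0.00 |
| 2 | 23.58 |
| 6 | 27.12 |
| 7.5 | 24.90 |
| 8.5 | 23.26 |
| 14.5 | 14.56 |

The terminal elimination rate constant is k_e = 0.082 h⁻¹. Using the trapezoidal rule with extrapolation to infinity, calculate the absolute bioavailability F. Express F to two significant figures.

F = 0.78

Trapezoidal AUC_0→14.5 (oral solution):
  [0→2]: (0.00+23.58)/2 × 2 = 23.58
  [2→6]: (23.58+27.12)/2 × 4 = 101.4
  [6→7.5]: (27.12+24.90)/2 × 1.5 = 39.015
  [7.5→8.5]: (24.90+23.26)/2 × 1 = 24.08
  [8.5→14.5]: (23.26+14.56)/2 × 6 = 113.46
  Sum = 301.535 µg/mL·h
Tail: C_last/k_e = 14.56/0.082 = 177.561
AUC_0→∞ (oral solution) = 301.535 + 177.561 = 479.096 µg/mL·h
F = (AUC_ev/D_ev)/(AUC_iv/D_iv) = (479.096/375)/(246/150) = 1.27759/1.64 = 0.7790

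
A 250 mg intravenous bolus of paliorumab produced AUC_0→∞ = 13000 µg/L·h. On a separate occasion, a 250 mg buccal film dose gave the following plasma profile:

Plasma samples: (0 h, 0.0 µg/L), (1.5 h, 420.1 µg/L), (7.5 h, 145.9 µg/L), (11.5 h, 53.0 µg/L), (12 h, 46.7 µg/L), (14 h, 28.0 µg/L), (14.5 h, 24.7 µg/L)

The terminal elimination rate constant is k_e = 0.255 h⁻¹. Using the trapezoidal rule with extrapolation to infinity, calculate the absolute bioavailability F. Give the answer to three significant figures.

Trapezoidal AUC_0→14.5 (buccal film):
  [0→1.5]: (0.0+420.1)/2 × 1.5 = 315.075
  [1.5→7.5]: (420.1+145.9)/2 × 6 = 1698.0
  [7.5→11.5]: (145.9+53.0)/2 × 4 = 397.8
  [11.5→12]: (53.0+46.7)/2 × 0.5 = 24.925
  [12→14]: (46.7+28.0)/2 × 2 = 74.7
  [14→14.5]: (28.0+24.7)/2 × 0.5 = 13.175
  Sum = 2523.675 µg/L·h
Tail: C_last/k_e = 24.7/0.255 = 96.863
AUC_0→∞ (buccal film) = 2523.675 + 96.863 = 2620.538 µg/L·h
F = (AUC_ev/D_ev)/(AUC_iv/D_iv) = (2620.538/250)/(13000/250) = 10.482152/52 = 0.2016

F = 0.202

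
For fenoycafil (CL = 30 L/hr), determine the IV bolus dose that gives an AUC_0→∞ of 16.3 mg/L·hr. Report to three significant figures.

Dose_iv = CL × AUC_0→∞
     = 30 × 16.3 = 489 mg

Dose = 489 mg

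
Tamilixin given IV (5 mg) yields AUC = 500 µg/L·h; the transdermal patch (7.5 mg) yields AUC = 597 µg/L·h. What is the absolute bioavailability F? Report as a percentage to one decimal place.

F = 79.6%

F = (AUC_ev / D_ev) / (AUC_iv / D_iv)
  = (597/7.5) / (500/5)
  = 79.6 / 100 = 0.7960
  = 79.60%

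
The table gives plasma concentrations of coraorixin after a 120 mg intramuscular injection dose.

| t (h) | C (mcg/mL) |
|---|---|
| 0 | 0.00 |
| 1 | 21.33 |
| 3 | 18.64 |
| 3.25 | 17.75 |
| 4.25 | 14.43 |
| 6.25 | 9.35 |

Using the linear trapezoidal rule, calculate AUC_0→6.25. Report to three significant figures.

AUC = 95.1 mcg/mL·h

Trapezoidal AUC_0→6.25:
  [0→1]: (0.00+21.33)/2 × 1 = 10.665
  [1→3]: (21.33+18.64)/2 × 2 = 39.97
  [3→3.25]: (18.64+17.75)/2 × 0.25 = 4.54875
  [3.25→4.25]: (17.75+14.43)/2 × 1 = 16.09
  [4.25→6.25]: (14.43+9.35)/2 × 2 = 23.78
  Sum = 95.05375 mcg/mL·h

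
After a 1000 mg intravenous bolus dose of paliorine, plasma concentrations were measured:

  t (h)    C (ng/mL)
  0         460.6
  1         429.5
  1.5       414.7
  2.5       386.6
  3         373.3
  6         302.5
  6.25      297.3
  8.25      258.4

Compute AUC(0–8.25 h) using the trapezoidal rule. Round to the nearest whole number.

AUC = 2891 ng/mL·h

Trapezoidal AUC_0→8.25:
  [0→1]: (460.6+429.5)/2 × 1 = 445.05
  [1→1.5]: (429.5+414.7)/2 × 0.5 = 211.05
  [1.5→2.5]: (414.7+386.6)/2 × 1 = 400.65
  [2.5→3]: (386.6+373.3)/2 × 0.5 = 189.975
  [3→6]: (373.3+302.5)/2 × 3 = 1013.7
  [6→6.25]: (302.5+297.3)/2 × 0.25 = 74.975
  [6.25→8.25]: (297.3+258.4)/2 × 2 = 555.7
  Sum = 2891.1 ng/mL·h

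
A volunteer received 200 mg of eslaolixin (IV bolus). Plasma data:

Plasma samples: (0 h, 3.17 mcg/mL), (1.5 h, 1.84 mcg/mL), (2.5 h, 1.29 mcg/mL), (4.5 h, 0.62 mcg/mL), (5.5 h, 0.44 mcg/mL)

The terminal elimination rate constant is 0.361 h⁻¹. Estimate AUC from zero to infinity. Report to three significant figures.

AUC = 8.98 mcg/mL·h

Trapezoidal AUC_0→5.5:
  [0→1.5]: (3.17+1.84)/2 × 1.5 = 3.7575
  [1.5→2.5]: (1.84+1.29)/2 × 1 = 1.565
  [2.5→4.5]: (1.29+0.62)/2 × 2 = 1.91
  [4.5→5.5]: (0.62+0.44)/2 × 1 = 0.53
  Sum = 7.7625 mcg/mL·h
Extrapolated tail: C_last / k_e = 0.44 / 0.361 = 1.219
AUC_0→∞ = 7.7625 + 1.219 = 8.9815 mcg/mL·h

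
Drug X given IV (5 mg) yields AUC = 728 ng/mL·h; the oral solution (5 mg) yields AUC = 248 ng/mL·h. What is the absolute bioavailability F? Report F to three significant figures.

F = (AUC_ev / D_ev) / (AUC_iv / D_iv)
  = (248/5) / (728/5)
  = 49.6 / 145.6 = 0.3407

F = 0.341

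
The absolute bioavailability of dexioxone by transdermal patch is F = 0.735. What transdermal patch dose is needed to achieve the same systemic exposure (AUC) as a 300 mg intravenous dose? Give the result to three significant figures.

D_transdermal = 408 mg

For equal systemic exposure: F × D_ev = D_iv
D_ev = D_iv / F = 300 / 0.735 = 408.163 mg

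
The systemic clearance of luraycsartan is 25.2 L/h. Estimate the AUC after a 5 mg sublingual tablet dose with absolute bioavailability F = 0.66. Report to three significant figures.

AUC = 0.131 mg/L·h

AUC_0→∞ = F × Dose / CL
        = 0.66 × 5 / 25.2 = 0.130952 mg/L·h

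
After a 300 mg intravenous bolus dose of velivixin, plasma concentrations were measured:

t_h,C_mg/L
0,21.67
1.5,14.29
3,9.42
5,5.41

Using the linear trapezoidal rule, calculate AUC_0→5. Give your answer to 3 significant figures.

Trapezoidal AUC_0→5:
  [0→1.5]: (21.67+14.29)/2 × 1.5 = 26.97
  [1.5→3]: (14.29+9.42)/2 × 1.5 = 17.7825
  [3→5]: (9.42+5.41)/2 × 2 = 14.83
  Sum = 59.5825 mg/L·h

AUC = 59.6 mg/L·h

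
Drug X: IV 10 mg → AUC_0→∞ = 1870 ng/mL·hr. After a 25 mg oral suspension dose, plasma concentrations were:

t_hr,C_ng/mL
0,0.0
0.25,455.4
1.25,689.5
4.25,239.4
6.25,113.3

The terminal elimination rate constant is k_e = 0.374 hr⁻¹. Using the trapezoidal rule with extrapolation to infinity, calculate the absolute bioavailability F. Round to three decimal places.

F = 0.573

Trapezoidal AUC_0→6.25 (oral suspension):
  [0→0.25]: (0.0+455.4)/2 × 0.25 = 56.925
  [0.25→1.25]: (455.4+689.5)/2 × 1 = 572.45
  [1.25→4.25]: (689.5+239.4)/2 × 3 = 1393.35
  [4.25→6.25]: (239.4+113.3)/2 × 2 = 352.7
  Sum = 2375.425 ng/mL·hr
Tail: C_last/k_e = 113.3/0.374 = 302.941
AUC_0→∞ (oral suspension) = 2375.425 + 302.941 = 2678.366 ng/mL·hr
F = (AUC_ev/D_ev)/(AUC_iv/D_iv) = (2678.366/25)/(1870/10) = 107.13464/187 = 0.5729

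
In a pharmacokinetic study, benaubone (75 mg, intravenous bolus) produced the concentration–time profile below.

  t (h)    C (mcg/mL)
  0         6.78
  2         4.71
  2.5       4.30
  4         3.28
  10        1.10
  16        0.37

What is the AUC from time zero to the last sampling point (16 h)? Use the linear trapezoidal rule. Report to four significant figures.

AUC = 36.98 mcg/mL·h

Trapezoidal AUC_0→16:
  [0→2]: (6.78+4.71)/2 × 2 = 11.49
  [2→2.5]: (4.71+4.30)/2 × 0.5 = 2.2525
  [2.5→4]: (4.30+3.28)/2 × 1.5 = 5.685
  [4→10]: (3.28+1.10)/2 × 6 = 13.14
  [10→16]: (1.10+0.37)/2 × 6 = 4.41
  Sum = 36.9775 mcg/mL·h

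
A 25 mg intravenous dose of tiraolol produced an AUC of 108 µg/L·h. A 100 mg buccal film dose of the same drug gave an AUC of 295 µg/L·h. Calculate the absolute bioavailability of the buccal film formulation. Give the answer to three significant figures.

F = 0.683

F = (AUC_ev / D_ev) / (AUC_iv / D_iv)
  = (295/100) / (108/25)
  = 2.95 / 4.32 = 0.6829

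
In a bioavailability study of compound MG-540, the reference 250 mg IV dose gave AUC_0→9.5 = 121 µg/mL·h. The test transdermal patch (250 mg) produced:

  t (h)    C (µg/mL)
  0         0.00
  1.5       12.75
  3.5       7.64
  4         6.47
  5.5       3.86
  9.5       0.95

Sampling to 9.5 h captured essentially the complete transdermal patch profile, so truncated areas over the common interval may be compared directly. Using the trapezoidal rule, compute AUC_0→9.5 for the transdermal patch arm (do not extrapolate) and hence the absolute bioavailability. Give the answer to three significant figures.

Trapezoidal AUC_0→9.5 (transdermal patch):
  [0→1.5]: (0.00+12.75)/2 × 1.5 = 9.5625
  [1.5→3.5]: (12.75+7.64)/2 × 2 = 20.39
  [3.5→4]: (7.64+6.47)/2 × 0.5 = 3.5275
  [4→5.5]: (6.47+3.86)/2 × 1.5 = 7.7475
  [5.5→9.5]: (3.86+0.95)/2 × 4 = 9.62
  Sum = 50.8475 µg/mL·h
F = (AUC_ev/D_ev)/(AUC_iv/D_iv) = (50.8475/250)/(121/250) = 0.20339/0.484 = 0.4202

F = 0.420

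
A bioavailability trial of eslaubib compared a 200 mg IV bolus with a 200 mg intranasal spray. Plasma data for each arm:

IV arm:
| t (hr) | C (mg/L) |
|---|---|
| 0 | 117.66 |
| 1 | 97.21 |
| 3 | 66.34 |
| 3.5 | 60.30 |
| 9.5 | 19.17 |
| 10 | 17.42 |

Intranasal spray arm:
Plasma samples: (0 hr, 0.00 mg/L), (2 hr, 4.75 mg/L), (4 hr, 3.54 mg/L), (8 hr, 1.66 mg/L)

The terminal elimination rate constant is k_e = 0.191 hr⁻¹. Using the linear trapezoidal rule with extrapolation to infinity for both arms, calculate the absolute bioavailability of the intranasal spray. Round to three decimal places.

Trapezoidal AUC_0→10 (IV):
  [0→1]: (117.66+97.21)/2 × 1 = 107.435
  [1→3]: (97.21+66.34)/2 × 2 = 163.55
  [3→3.5]: (66.34+60.30)/2 × 0.5 = 31.66
  [3.5→9.5]: (60.30+19.17)/2 × 6 = 238.41
  [9.5→10]: (19.17+17.42)/2 × 0.5 = 9.1475
  Sum = 550.2025 mg/L·hr
IV tail: 17.42/0.191 = 91.204; AUC_iv,0→∞ = 550.2025 + 91.204 = 641.4065 mg/L·hr
Trapezoidal AUC_0→8 (intranasal spray):
  [0→2]: (0.00+4.75)/2 × 2 = 4.75
  [2→4]: (4.75+3.54)/2 × 2 = 8.29
  [4→8]: (3.54+1.66)/2 × 4 = 10.4
  Sum = 23.44 mg/L·hr
intranasal spray tail: 1.66/0.191 = 8.691; AUC_ev,0→∞ = 23.44 + 8.691 = 32.131 mg/L·hr
F = (AUC_ev/D_ev)/(AUC_iv/D_iv) = (32.131/200)/(641.4065/200) = 0.160655/3.2070325 = 0.0501

F = 0.050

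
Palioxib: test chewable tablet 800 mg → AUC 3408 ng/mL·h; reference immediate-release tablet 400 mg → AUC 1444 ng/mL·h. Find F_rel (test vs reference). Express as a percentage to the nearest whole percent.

F_rel = 118%

F_rel = (AUC_test/D_test) / (AUC_ref/D_ref)
      = (3408/800) / (1444/400)
      = 4.26 / 3.61 = 1.1801 = 118.01%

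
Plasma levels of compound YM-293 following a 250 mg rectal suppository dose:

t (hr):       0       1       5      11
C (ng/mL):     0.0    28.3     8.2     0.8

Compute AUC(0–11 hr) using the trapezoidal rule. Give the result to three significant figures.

AUC = 114 ng/mL·hr

Trapezoidal AUC_0→11:
  [0→1]: (0.0+28.3)/2 × 1 = 14.15
  [1→5]: (28.3+8.2)/2 × 4 = 73.0
  [5→11]: (8.2+0.8)/2 × 6 = 27.0
  Sum = 114.15 ng/mL·hr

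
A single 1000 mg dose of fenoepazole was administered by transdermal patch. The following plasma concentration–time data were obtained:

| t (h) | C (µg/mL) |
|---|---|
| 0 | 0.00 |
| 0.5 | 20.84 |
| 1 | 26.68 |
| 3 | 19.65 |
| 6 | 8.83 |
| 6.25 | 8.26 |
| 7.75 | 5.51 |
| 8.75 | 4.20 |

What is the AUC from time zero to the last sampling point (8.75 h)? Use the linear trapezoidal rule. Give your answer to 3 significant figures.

AUC = 123 µg/mL·h

Trapezoidal AUC_0→8.75:
  [0→0.5]: (0.00+20.84)/2 × 0.5 = 5.21
  [0.5→1]: (20.84+26.68)/2 × 0.5 = 11.88
  [1→3]: (26.68+19.65)/2 × 2 = 46.33
  [3→6]: (19.65+8.83)/2 × 3 = 42.72
  [6→6.25]: (8.83+8.26)/2 × 0.25 = 2.13625
  [6.25→7.75]: (8.26+5.51)/2 × 1.5 = 10.3275
  [7.75→8.75]: (5.51+4.20)/2 × 1 = 4.855
  Sum = 123.45875 µg/mL·h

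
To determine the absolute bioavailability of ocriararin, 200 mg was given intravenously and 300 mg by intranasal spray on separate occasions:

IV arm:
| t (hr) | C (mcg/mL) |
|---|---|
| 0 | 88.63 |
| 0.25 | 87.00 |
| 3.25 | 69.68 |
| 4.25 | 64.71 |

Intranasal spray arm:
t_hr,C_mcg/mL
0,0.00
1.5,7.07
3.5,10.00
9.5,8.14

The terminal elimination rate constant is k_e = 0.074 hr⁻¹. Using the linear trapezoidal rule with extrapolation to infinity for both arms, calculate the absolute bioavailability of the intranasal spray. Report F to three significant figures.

Trapezoidal AUC_0→4.25 (IV):
  [0→0.25]: (88.63+87.00)/2 × 0.25 = 21.95375
  [0.25→3.25]: (87.00+69.68)/2 × 3 = 235.02
  [3.25→4.25]: (69.68+64.71)/2 × 1 = 67.195
  Sum = 324.16875 mcg/mL·hr
IV tail: 64.71/0.074 = 874.459; AUC_iv,0→∞ = 324.16875 + 874.459 = 1198.62775 mcg/mL·hr
Trapezoidal AUC_0→9.5 (intranasal spray):
  [0→1.5]: (0.00+7.07)/2 × 1.5 = 5.3025
  [1.5→3.5]: (7.07+10.00)/2 × 2 = 17.07
  [3.5→9.5]: (10.00+8.14)/2 × 6 = 54.42
  Sum = 76.7925 mcg/mL·hr
intranasal spray tail: 8.14/0.074 = 110.000; AUC_ev,0→∞ = 76.7925 + 110.000 = 186.7925 mcg/mL·hr
F = (AUC_ev/D_ev)/(AUC_iv/D_iv) = (186.7925/300)/(1198.62775/200) = 0.622642/5.99314 = 0.1039

F = 0.104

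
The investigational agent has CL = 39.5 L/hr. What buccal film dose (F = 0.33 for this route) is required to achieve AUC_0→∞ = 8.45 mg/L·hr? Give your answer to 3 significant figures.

Dose = CL × AUC_0→∞ / F
     = 39.5 × 8.45 / 0.33 = 1011.44 mg

Dose = 1010 mg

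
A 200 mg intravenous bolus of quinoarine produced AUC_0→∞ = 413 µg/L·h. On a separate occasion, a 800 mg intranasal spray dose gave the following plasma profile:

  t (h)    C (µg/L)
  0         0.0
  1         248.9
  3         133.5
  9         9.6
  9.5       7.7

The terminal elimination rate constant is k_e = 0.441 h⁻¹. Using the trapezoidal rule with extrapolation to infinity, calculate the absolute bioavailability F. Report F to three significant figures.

F = 0.580

Trapezoidal AUC_0→9.5 (intranasal spray):
  [0→1]: (0.0+248.9)/2 × 1 = 124.45
  [1→3]: (248.9+133.5)/2 × 2 = 382.4
  [3→9]: (133.5+9.6)/2 × 6 = 429.3
  [9→9.5]: (9.6+7.7)/2 × 0.5 = 4.325
  Sum = 940.475 µg/L·h
Tail: C_last/k_e = 7.7/0.441 = 17.460
AUC_0→∞ (intranasal spray) = 940.475 + 17.460 = 957.935 µg/L·h
F = (AUC_ev/D_ev)/(AUC_iv/D_iv) = (957.935/800)/(413/200) = 1.19742/2.065 = 0.5799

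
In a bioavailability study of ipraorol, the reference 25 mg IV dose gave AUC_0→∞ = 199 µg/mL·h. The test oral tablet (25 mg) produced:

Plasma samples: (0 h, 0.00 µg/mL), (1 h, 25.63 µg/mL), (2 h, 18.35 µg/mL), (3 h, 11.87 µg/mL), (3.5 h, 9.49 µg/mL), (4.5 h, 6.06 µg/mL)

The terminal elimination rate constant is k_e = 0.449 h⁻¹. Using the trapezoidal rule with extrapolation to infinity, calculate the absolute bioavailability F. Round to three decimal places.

F = 0.385

Trapezoidal AUC_0→4.5 (oral tablet):
  [0→1]: (0.00+25.63)/2 × 1 = 12.815
  [1→2]: (25.63+18.35)/2 × 1 = 21.99
  [2→3]: (18.35+11.87)/2 × 1 = 15.11
  [3→3.5]: (11.87+9.49)/2 × 0.5 = 5.34
  [3.5→4.5]: (9.49+6.06)/2 × 1 = 7.775
  Sum = 63.03 µg/mL·h
Tail: C_last/k_e = 6.06/0.449 = 13.497
AUC_0→∞ (oral tablet) = 63.03 + 13.497 = 76.527 µg/mL·h
F = (AUC_ev/D_ev)/(AUC_iv/D_iv) = (76.527/25)/(199/25) = 3.06108/7.96 = 0.3846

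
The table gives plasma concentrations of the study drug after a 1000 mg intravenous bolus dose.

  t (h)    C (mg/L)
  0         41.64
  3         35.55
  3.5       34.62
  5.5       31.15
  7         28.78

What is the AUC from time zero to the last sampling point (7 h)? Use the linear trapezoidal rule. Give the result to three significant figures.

AUC = 244 mg/L·h

Trapezoidal AUC_0→7:
  [0→3]: (41.64+35.55)/2 × 3 = 115.785
  [3→3.5]: (35.55+34.62)/2 × 0.5 = 17.5425
  [3.5→5.5]: (34.62+31.15)/2 × 2 = 65.77
  [5.5→7]: (31.15+28.78)/2 × 1.5 = 44.9475
  Sum = 244.045 mg/L·h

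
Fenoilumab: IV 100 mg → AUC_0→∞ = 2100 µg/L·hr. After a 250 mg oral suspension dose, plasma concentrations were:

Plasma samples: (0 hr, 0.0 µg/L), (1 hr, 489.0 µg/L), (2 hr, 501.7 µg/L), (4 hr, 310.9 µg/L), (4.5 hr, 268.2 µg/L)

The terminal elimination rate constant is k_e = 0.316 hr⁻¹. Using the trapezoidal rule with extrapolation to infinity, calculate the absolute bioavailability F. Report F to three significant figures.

Trapezoidal AUC_0→4.5 (oral suspension):
  [0→1]: (0.0+489.0)/2 × 1 = 244.5
  [1→2]: (489.0+501.7)/2 × 1 = 495.35
  [2→4]: (501.7+310.9)/2 × 2 = 812.6
  [4→4.5]: (310.9+268.2)/2 × 0.5 = 144.775
  Sum = 1697.225 µg/L·hr
Tail: C_last/k_e = 268.2/0.316 = 848.734
AUC_0→∞ (oral suspension) = 1697.225 + 848.734 = 2545.959 µg/L·hr
F = (AUC_ev/D_ev)/(AUC_iv/D_iv) = (2545.959/250)/(2100/100) = 10.183836/21 = 0.4849

F = 0.485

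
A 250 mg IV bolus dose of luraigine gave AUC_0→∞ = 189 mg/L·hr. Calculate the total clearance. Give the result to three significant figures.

CL = Dose_iv / AUC_0→∞
   = 250 / 189 = 1.32275 L/hr

CL = 1.32 L/hr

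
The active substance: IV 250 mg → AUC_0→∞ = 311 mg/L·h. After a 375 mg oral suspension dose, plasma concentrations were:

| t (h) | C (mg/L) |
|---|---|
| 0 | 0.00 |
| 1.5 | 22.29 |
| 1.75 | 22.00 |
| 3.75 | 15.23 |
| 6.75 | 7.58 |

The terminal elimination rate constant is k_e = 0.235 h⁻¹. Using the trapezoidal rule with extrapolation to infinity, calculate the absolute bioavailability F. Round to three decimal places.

Trapezoidal AUC_0→6.75 (oral suspension):
  [0→1.5]: (0.00+22.29)/2 × 1.5 = 16.7175
  [1.5→1.75]: (22.29+22.00)/2 × 0.25 = 5.53625
  [1.75→3.75]: (22.00+15.23)/2 × 2 = 37.23
  [3.75→6.75]: (15.23+7.58)/2 × 3 = 34.215
  Sum = 93.69875 mg/L·h
Tail: C_last/k_e = 7.58/0.235 = 32.255
AUC_0→∞ (oral suspension) = 93.69875 + 32.255 = 125.95375 mg/L·h
F = (AUC_ev/D_ev)/(AUC_iv/D_iv) = (125.95375/375)/(311/250) = 0.335877/1.244 = 0.2700

F = 0.270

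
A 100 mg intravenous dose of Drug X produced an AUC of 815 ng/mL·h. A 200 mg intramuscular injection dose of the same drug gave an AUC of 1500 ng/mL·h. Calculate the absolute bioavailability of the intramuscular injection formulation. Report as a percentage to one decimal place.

F = (AUC_ev / D_ev) / (AUC_iv / D_iv)
  = (1500/200) / (815/100)
  = 7.5 / 8.15 = 0.9202
  = 92.02%

F = 92.0%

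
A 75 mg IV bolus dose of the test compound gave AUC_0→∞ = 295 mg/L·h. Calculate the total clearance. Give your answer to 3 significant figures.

CL = Dose_iv / AUC_0→∞
   = 75 / 295 = 0.254237 L/h

CL = 0.254 L/h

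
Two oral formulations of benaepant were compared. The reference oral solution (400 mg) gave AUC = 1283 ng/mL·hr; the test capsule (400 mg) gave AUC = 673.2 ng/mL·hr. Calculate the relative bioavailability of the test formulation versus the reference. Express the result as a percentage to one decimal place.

F_rel = (AUC_test/D_test) / (AUC_ref/D_ref)
      = (673.2/400) / (1283/400)
      = 1.683 / 3.2075 = 0.5247 = 52.47%

F_rel = 52.5%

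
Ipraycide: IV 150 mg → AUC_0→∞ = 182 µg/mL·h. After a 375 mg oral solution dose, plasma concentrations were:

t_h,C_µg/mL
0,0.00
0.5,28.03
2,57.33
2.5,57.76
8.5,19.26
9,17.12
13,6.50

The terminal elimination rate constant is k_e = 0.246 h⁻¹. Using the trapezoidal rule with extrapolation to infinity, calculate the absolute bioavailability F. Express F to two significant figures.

F = 0.91

Trapezoidal AUC_0→13 (oral solution):
  [0→0.5]: (0.00+28.03)/2 × 0.5 = 7.0075
  [0.5→2]: (28.03+57.33)/2 × 1.5 = 64.02
  [2→2.5]: (57.33+57.76)/2 × 0.5 = 28.7725
  [2.5→8.5]: (57.76+19.26)/2 × 6 = 231.06
  [8.5→9]: (19.26+17.12)/2 × 0.5 = 9.095
  [9→13]: (17.12+6.50)/2 × 4 = 47.24
  Sum = 387.195 µg/mL·h
Tail: C_last/k_e = 6.50/0.246 = 26.423
AUC_0→∞ (oral solution) = 387.195 + 26.423 = 413.618 µg/mL·h
F = (AUC_ev/D_ev)/(AUC_iv/D_iv) = (413.618/375)/(182/150) = 1.10298/1.21333 = 0.9091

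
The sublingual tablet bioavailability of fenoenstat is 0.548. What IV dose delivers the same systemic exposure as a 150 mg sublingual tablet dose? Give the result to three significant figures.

D_iv = 82.2 mg

Systemic exposure from an extravascular dose = F × D_ev, so the equivalent IV dose is F × D_ev.
D_iv = F × D_ev = 0.548 × 150 = 82.2 mg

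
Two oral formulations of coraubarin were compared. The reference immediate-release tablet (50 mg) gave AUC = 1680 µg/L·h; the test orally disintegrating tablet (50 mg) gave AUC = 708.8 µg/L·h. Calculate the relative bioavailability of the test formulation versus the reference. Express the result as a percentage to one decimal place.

F_rel = 42.2%

F_rel = (AUC_test/D_test) / (AUC_ref/D_ref)
      = (708.8/50) / (1680/50)
      = 14.176 / 33.6 = 0.4219 = 42.19%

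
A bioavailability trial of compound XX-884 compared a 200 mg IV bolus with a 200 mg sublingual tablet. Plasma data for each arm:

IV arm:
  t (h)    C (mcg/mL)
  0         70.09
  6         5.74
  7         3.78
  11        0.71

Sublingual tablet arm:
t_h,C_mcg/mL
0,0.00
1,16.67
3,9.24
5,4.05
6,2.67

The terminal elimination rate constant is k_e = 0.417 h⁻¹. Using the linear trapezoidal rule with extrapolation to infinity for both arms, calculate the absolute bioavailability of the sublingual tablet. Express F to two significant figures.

Trapezoidal AUC_0→11 (IV):
  [0→6]: (70.09+5.74)/2 × 6 = 227.49
  [6→7]: (5.74+3.78)/2 × 1 = 4.76
  [7→11]: (3.78+0.71)/2 × 4 = 8.98
  Sum = 241.23 mcg/mL·h
IV tail: 0.71/0.417 = 1.703; AUC_iv,0→∞ = 241.23 + 1.703 = 242.933 mcg/mL·h
Trapezoidal AUC_0→6 (sublingual tablet):
  [0→1]: (0.00+16.67)/2 × 1 = 8.335
  [1→3]: (16.67+9.24)/2 × 2 = 25.91
  [3→5]: (9.24+4.05)/2 × 2 = 13.29
  [5→6]: (4.05+2.67)/2 × 1 = 3.36
  Sum = 50.895 mcg/mL·h
sublingual tablet tail: 2.67/0.417 = 6.403; AUC_ev,0→∞ = 50.895 + 6.403 = 57.298 mcg/mL·h
F = (AUC_ev/D_ev)/(AUC_iv/D_iv) = (57.298/200)/(242.933/200) = 0.28649/1.214665 = 0.2359

F = 0.24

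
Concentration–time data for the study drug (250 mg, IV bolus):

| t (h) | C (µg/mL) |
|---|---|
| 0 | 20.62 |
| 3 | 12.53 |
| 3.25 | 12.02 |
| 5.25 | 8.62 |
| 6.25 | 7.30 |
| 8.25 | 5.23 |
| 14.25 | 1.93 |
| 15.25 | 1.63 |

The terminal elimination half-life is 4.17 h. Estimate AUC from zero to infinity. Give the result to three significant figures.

Trapezoidal AUC_0→15.25:
  [0→3]: (20.62+12.53)/2 × 3 = 49.725
  [3→3.25]: (12.53+12.02)/2 × 0.25 = 3.06875
  [3.25→5.25]: (12.02+8.62)/2 × 2 = 20.64
  [5.25→6.25]: (8.62+7.30)/2 × 1 = 7.96
  [6.25→8.25]: (7.30+5.23)/2 × 2 = 12.53
  [8.25→14.25]: (5.23+1.93)/2 × 6 = 21.48
  [14.25→15.25]: (1.93+1.63)/2 × 1 = 1.78
  Sum = 117.18375 µg/mL·h
k_e = ln2 / t½ = 0.693147 / 4.17 = 0.1662 h^-1
Extrapolated tail: C_last / k_e = 1.63 / 0.1662 = 9.807
AUC_0→∞ = 117.18375 + 9.807 = 126.99075 µg/mL·h

AUC = 127 µg/mL·h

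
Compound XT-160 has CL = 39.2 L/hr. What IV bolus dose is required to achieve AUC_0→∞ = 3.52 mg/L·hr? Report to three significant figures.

Dose = 138 mg

Dose_iv = CL × AUC_0→∞
     = 39.2 × 3.52 = 137.984 mg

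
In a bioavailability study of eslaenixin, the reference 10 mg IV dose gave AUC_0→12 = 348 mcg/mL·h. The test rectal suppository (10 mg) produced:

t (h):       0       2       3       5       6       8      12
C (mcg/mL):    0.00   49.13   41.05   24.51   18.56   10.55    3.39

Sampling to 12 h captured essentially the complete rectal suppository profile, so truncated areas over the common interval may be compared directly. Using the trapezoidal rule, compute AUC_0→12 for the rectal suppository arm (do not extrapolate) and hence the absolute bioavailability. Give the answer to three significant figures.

Trapezoidal AUC_0→12 (rectal suppository):
  [0→2]: (0.00+49.13)/2 × 2 = 49.13
  [2→3]: (49.13+41.05)/2 × 1 = 45.09
  [3→5]: (41.05+24.51)/2 × 2 = 65.56
  [5→6]: (24.51+18.56)/2 × 1 = 21.535
  [6→8]: (18.56+10.55)/2 × 2 = 29.11
  [8→12]: (10.55+3.39)/2 × 4 = 27.88
  Sum = 238.305 mcg/mL·h
F = (AUC_ev/D_ev)/(AUC_iv/D_iv) = (238.305/10)/(348/10) = 23.8305/34.8 = 0.6848

F = 0.685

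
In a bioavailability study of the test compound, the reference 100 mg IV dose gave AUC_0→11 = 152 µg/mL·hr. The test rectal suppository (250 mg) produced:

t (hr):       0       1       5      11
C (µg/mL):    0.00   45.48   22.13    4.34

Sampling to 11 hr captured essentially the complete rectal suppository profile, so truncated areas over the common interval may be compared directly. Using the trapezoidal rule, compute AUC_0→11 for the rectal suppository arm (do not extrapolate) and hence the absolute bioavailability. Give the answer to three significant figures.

Trapezoidal AUC_0→11 (rectal suppository):
  [0→1]: (0.00+45.48)/2 × 1 = 22.74
  [1→5]: (45.48+22.13)/2 × 4 = 135.22
  [5→11]: (22.13+4.34)/2 × 6 = 79.41
  Sum = 237.37 µg/mL·hr
F = (AUC_ev/D_ev)/(AUC_iv/D_iv) = (237.37/250)/(152/100) = 0.94948/1.52 = 0.6247

F = 0.625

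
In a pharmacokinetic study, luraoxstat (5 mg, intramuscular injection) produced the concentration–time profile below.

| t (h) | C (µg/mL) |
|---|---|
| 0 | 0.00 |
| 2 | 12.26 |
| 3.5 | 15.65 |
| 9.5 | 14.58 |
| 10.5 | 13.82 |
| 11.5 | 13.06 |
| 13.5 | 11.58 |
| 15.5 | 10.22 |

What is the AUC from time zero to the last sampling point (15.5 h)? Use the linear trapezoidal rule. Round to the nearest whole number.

Trapezoidal AUC_0→15.5:
  [0→2]: (0.00+12.26)/2 × 2 = 12.26
  [2→3.5]: (12.26+15.65)/2 × 1.5 = 20.9325
  [3.5→9.5]: (15.65+14.58)/2 × 6 = 90.69
  [9.5→10.5]: (14.58+13.82)/2 × 1 = 14.2
  [10.5→11.5]: (13.82+13.06)/2 × 1 = 13.44
  [11.5→13.5]: (13.06+11.58)/2 × 2 = 24.64
  [13.5→15.5]: (11.58+10.22)/2 × 2 = 21.8
  Sum = 197.9625 µg/mL·h

AUC = 198 µg/mL·h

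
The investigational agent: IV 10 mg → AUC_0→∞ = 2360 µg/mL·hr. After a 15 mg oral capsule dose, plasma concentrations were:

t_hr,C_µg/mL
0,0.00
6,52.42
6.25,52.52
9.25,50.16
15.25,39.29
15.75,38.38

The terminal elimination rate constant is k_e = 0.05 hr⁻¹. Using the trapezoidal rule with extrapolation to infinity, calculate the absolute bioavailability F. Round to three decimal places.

Trapezoidal AUC_0→15.75 (oral capsule):
  [0→6]: (0.00+52.42)/2 × 6 = 157.26
  [6→6.25]: (52.42+52.52)/2 × 0.25 = 13.1175
  [6.25→9.25]: (52.52+50.16)/2 × 3 = 154.02
  [9.25→15.25]: (50.16+39.29)/2 × 6 = 268.35
  [15.25→15.75]: (39.29+38.38)/2 × 0.5 = 19.4175
  Sum = 612.165 µg/mL·hr
Tail: C_last/k_e = 38.38/0.05 = 767.600
AUC_0→∞ (oral capsule) = 612.165 + 767.600 = 1379.765 µg/mL·hr
F = (AUC_ev/D_ev)/(AUC_iv/D_iv) = (1379.765/15)/(2360/10) = 91.9843/236 = 0.3898

F = 0.390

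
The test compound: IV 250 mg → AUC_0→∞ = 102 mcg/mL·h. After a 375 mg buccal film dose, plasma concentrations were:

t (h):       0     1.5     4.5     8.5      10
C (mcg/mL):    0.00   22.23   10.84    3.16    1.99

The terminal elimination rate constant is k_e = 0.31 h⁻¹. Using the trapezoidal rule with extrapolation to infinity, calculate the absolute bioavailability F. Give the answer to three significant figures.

F = 0.683

Trapezoidal AUC_0→10 (buccal film):
  [0→1.5]: (0.00+22.23)/2 × 1.5 = 16.6725
  [1.5→4.5]: (22.23+10.84)/2 × 3 = 49.605
  [4.5→8.5]: (10.84+3.16)/2 × 4 = 28.0
  [8.5→10]: (3.16+1.99)/2 × 1.5 = 3.8625
  Sum = 98.14 mcg/mL·h
Tail: C_last/k_e = 1.99/0.31 = 6.419
AUC_0→∞ (buccal film) = 98.14 + 6.419 = 104.559 mcg/mL·h
F = (AUC_ev/D_ev)/(AUC_iv/D_iv) = (104.559/375)/(102/250) = 0.278824/0.408 = 0.6834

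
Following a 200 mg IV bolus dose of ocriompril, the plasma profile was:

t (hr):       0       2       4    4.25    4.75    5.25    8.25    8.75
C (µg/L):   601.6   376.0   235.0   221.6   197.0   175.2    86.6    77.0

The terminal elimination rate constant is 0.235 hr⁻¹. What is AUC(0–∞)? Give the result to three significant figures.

AUC = 2600 µg/L·hr

Trapezoidal AUC_0→8.75:
  [0→2]: (601.6+376.0)/2 × 2 = 977.6
  [2→4]: (376.0+235.0)/2 × 2 = 611.0
  [4→4.25]: (235.0+221.6)/2 × 0.25 = 57.075
  [4.25→4.75]: (221.6+197.0)/2 × 0.5 = 104.65
  [4.75→5.25]: (197.0+175.2)/2 × 0.5 = 93.05
  [5.25→8.25]: (175.2+86.6)/2 × 3 = 392.7
  [8.25→8.75]: (86.6+77.0)/2 × 0.5 = 40.9
  Sum = 2276.975 µg/L·hr
Extrapolated tail: C_last / k_e = 77.0 / 0.235 = 327.660
AUC_0→∞ = 2276.975 + 327.660 = 2604.635 µg/L·hr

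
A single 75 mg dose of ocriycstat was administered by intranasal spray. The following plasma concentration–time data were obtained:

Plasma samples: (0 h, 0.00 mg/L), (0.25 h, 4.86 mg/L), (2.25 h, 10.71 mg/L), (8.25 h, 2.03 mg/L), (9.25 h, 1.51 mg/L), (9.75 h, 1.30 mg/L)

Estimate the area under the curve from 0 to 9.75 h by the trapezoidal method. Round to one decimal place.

Trapezoidal AUC_0→9.75:
  [0→0.25]: (0.00+4.86)/2 × 0.25 = 0.6075
  [0.25→2.25]: (4.86+10.71)/2 × 2 = 15.57
  [2.25→8.25]: (10.71+2.03)/2 × 6 = 38.22
  [8.25→9.25]: (2.03+1.51)/2 × 1 = 1.77
  [9.25→9.75]: (1.51+1.30)/2 × 0.5 = 0.7025
  Sum = 56.87 mg/L·h

AUC = 56.9 mg/L·h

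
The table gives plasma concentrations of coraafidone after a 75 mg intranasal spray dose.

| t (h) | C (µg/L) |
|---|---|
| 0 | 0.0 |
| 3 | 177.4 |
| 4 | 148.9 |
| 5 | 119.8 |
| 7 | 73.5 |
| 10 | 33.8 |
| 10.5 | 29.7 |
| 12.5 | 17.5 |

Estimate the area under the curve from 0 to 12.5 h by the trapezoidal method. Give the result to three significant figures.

AUC = 981 µg/L·h

Trapezoidal AUC_0→12.5:
  [0→3]: (0.0+177.4)/2 × 3 = 266.1
  [3→4]: (177.4+148.9)/2 × 1 = 163.15
  [4→5]: (148.9+119.8)/2 × 1 = 134.35
  [5→7]: (119.8+73.5)/2 × 2 = 193.3
  [7→10]: (73.5+33.8)/2 × 3 = 160.95
  [10→10.5]: (33.8+29.7)/2 × 0.5 = 15.875
  [10.5→12.5]: (29.7+17.5)/2 × 2 = 47.2
  Sum = 980.925 µg/L·h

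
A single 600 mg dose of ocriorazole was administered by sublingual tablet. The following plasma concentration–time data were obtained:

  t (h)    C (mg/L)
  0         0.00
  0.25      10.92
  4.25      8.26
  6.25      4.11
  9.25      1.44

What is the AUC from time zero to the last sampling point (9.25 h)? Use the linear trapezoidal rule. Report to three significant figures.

Trapezoidal AUC_0→9.25:
  [0→0.25]: (0.00+10.92)/2 × 0.25 = 1.365
  [0.25→4.25]: (10.92+8.26)/2 × 4 = 38.36
  [4.25→6.25]: (8.26+4.11)/2 × 2 = 12.37
  [6.25→9.25]: (4.11+1.44)/2 × 3 = 8.325
  Sum = 60.42 mg/L·h

AUC = 60.4 mg/L·h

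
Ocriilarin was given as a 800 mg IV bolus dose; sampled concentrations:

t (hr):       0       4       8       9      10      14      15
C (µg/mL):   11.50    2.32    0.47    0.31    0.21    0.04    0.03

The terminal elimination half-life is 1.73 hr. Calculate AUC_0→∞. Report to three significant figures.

Trapezoidal AUC_0→15:
  [0→4]: (11.50+2.32)/2 × 4 = 27.64
  [4→8]: (2.32+0.47)/2 × 4 = 5.58
  [8→9]: (0.47+0.31)/2 × 1 = 0.39
  [9→10]: (0.31+0.21)/2 × 1 = 0.26
  [10→14]: (0.21+0.04)/2 × 4 = 0.5
  [14→15]: (0.04+0.03)/2 × 1 = 0.035
  Sum = 34.405 µg/mL·hr
k_e = ln2 / t½ = 0.693147 / 1.73 = 0.4007 hr^-1
Extrapolated tail: C_last / k_e = 0.03 / 0.4007 = 0.075
AUC_0→∞ = 34.405 + 0.075 = 34.48 µg/mL·hr

AUC = 34.5 µg/mL·hr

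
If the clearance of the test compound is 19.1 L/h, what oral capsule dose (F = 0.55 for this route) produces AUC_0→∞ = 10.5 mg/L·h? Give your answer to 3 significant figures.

Dose = 365 mg

Dose = CL × AUC_0→∞ / F
     = 19.1 × 10.5 / 0.55 = 364.636 mg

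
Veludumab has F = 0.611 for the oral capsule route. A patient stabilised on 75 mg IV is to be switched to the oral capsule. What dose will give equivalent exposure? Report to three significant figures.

D_oral = 123 mg

For equal systemic exposure: F × D_ev = D_iv
D_ev = D_iv / F = 75 / 0.611 = 122.75 mg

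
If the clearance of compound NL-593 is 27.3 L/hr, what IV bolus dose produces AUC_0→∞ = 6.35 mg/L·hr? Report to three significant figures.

Dose_iv = CL × AUC_0→∞
     = 27.3 × 6.35 = 173.355 mg

Dose = 173 mg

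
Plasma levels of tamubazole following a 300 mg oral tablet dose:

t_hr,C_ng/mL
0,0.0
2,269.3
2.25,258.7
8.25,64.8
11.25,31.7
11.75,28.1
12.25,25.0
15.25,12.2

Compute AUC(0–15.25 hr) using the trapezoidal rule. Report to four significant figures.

AUC = 1535 ng/mL·hr

Trapezoidal AUC_0→15.25:
  [0→2]: (0.0+269.3)/2 × 2 = 269.3
  [2→2.25]: (269.3+258.7)/2 × 0.25 = 66.0
  [2.25→8.25]: (258.7+64.8)/2 × 6 = 970.5
  [8.25→11.25]: (64.8+31.7)/2 × 3 = 144.75
  [11.25→11.75]: (31.7+28.1)/2 × 0.5 = 14.95
  [11.75→12.25]: (28.1+25.0)/2 × 0.5 = 13.275
  [12.25→15.25]: (25.0+12.2)/2 × 3 = 55.8
  Sum = 1534.575 ng/mL·hr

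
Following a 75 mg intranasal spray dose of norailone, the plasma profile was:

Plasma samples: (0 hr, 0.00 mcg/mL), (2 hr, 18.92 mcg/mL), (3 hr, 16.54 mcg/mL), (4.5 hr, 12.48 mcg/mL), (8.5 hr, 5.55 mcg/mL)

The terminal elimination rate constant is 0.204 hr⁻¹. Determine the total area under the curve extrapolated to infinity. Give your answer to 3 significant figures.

AUC = 122 mcg/mL·hr

Trapezoidal AUC_0→8.5:
  [0→2]: (0.00+18.92)/2 × 2 = 18.92
  [2→3]: (18.92+16.54)/2 × 1 = 17.73
  [3→4.5]: (16.54+12.48)/2 × 1.5 = 21.765
  [4.5→8.5]: (12.48+5.55)/2 × 4 = 36.06
  Sum = 94.475 mcg/mL·hr
Extrapolated tail: C_last / k_e = 5.55 / 0.204 = 27.206
AUC_0→∞ = 94.475 + 27.206 = 121.681 mcg/mL·hr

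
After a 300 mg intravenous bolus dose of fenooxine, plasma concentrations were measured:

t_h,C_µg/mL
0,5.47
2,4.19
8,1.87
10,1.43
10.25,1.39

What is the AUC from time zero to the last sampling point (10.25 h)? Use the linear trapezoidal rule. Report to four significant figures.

AUC = 31.49 µg/mL·h

Trapezoidal AUC_0→10.25:
  [0→2]: (5.47+4.19)/2 × 2 = 9.66
  [2→8]: (4.19+1.87)/2 × 6 = 18.18
  [8→10]: (1.87+1.43)/2 × 2 = 3.3
  [10→10.25]: (1.43+1.39)/2 × 0.25 = 0.3525
  Sum = 31.4925 µg/mL·h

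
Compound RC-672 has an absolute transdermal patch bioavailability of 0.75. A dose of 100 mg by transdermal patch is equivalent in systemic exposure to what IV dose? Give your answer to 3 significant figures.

D_iv = 75.0 mg

Systemic exposure from an extravascular dose = F × D_ev, so the equivalent IV dose is F × D_ev.
D_iv = F × D_ev = 0.75 × 100 = 75 mg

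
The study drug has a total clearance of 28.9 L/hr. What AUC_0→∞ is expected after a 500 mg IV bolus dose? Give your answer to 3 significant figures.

AUC_0→∞ = Dose_iv / CL
        = 500 / 28.9 = 17.301 mg/L·hr

AUC = 17.3 mg/L·hr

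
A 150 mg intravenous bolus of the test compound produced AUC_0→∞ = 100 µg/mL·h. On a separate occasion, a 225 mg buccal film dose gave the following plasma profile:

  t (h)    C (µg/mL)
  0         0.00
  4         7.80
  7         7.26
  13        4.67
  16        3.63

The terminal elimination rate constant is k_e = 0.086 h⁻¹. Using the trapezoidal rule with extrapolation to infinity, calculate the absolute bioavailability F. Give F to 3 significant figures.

Trapezoidal AUC_0→16 (buccal film):
  [0→4]: (0.00+7.80)/2 × 4 = 15.6
  [4→7]: (7.80+7.26)/2 × 3 = 22.59
  [7→13]: (7.26+4.67)/2 × 6 = 35.79
  [13→16]: (4.67+3.63)/2 × 3 = 12.45
  Sum = 86.43 µg/mL·h
Tail: C_last/k_e = 3.63/0.086 = 42.209
AUC_0→∞ (buccal film) = 86.43 + 42.209 = 128.639 µg/mL·h
F = (AUC_ev/D_ev)/(AUC_iv/D_iv) = (128.639/225)/(100/150) = 0.571729/0.666667 = 0.8576

F = 0.858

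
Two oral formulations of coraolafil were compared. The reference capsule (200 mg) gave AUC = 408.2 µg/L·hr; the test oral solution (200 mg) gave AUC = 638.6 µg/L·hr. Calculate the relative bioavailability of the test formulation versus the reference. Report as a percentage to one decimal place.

F_rel = 156.4%

F_rel = (AUC_test/D_test) / (AUC_ref/D_ref)
      = (638.6/200) / (408.2/200)
      = 3.193 / 2.041 = 1.5644 = 156.44%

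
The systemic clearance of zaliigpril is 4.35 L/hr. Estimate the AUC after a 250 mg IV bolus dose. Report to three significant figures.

AUC_0→∞ = Dose_iv / CL
        = 250 / 4.35 = 57.4713 mg/L·hr

AUC = 57.5 mg/L·hr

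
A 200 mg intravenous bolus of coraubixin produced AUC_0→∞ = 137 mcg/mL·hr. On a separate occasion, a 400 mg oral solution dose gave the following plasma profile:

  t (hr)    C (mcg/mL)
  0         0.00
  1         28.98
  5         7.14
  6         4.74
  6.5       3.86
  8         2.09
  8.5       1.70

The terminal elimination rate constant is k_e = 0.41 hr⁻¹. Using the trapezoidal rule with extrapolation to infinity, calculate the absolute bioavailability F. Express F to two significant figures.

F = 0.38

Trapezoidal AUC_0→8.5 (oral solution):
  [0→1]: (0.00+28.98)/2 × 1 = 14.49
  [1→5]: (28.98+7.14)/2 × 4 = 72.24
  [5→6]: (7.14+4.74)/2 × 1 = 5.94
  [6→6.5]: (4.74+3.86)/2 × 0.5 = 2.15
  [6.5→8]: (3.86+2.09)/2 × 1.5 = 4.4625
  [8→8.5]: (2.09+1.70)/2 × 0.5 = 0.9475
  Sum = 100.23 mcg/mL·hr
Tail: C_last/k_e = 1.70/0.41 = 4.146
AUC_0→∞ (oral solution) = 100.23 + 4.146 = 104.376 mcg/mL·hr
F = (AUC_ev/D_ev)/(AUC_iv/D_iv) = (104.376/400)/(137/200) = 0.26094/0.685 = 0.3809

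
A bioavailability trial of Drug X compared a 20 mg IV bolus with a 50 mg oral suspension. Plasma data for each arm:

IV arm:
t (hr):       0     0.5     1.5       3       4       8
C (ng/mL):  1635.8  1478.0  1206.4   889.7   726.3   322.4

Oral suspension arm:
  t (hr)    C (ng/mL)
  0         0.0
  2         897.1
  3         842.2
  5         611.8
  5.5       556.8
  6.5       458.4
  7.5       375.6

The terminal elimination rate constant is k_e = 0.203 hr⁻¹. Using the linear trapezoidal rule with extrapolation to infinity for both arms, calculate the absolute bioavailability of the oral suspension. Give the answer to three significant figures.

F = 0.307

Trapezoidal AUC_0→8 (IV):
  [0→0.5]: (1635.8+1478.0)/2 × 0.5 = 778.45
  [0.5→1.5]: (1478.0+1206.4)/2 × 1 = 1342.2
  [1.5→3]: (1206.4+889.7)/2 × 1.5 = 1572.075
  [3→4]: (889.7+726.3)/2 × 1 = 808.0
  [4→8]: (726.3+322.4)/2 × 4 = 2097.4
  Sum = 6598.125 ng/mL·hr
IV tail: 322.4/0.203 = 1588.177; AUC_iv,0→∞ = 6598.125 + 1588.177 = 8186.302 ng/mL·hr
Trapezoidal AUC_0→7.5 (oral suspension):
  [0→2]: (0.0+897.1)/2 × 2 = 897.1
  [2→3]: (897.1+842.2)/2 × 1 = 869.65
  [3→5]: (842.2+611.8)/2 × 2 = 1454.0
  [5→5.5]: (611.8+556.8)/2 × 0.5 = 292.15
  [5.5→6.5]: (556.8+458.4)/2 × 1 = 507.6
  [6.5→7.5]: (458.4+375.6)/2 × 1 = 417.0
  Sum = 4437.5 ng/mL·hr
oral suspension tail: 375.6/0.203 = 1850.246; AUC_ev,0→∞ = 4437.5 + 1850.246 = 6287.746 ng/mL·hr
F = (AUC_ev/D_ev)/(AUC_iv/D_iv) = (6287.746/50)/(8186.302/20) = 125.75492/409.3151 = 0.3072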